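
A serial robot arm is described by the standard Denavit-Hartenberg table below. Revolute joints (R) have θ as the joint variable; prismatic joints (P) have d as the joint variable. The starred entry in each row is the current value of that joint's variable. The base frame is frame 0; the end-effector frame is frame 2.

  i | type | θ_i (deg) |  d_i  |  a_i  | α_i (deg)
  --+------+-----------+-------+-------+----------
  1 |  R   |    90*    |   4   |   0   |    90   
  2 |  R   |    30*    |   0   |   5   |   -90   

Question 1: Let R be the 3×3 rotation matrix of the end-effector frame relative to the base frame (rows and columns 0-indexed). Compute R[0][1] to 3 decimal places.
End-effector y-axis (col 1 of R) = (-1.0000,0.0000,-0.0000)
R[0][1] = -1.0000

-1.000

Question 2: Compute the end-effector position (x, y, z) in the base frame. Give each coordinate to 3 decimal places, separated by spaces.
0.000 4.330 6.500

after link 1: o_1 = (0.0000, 0.0000, 4.0000)
after link 2: o_2 = (0.0000, 4.3301, 6.5000)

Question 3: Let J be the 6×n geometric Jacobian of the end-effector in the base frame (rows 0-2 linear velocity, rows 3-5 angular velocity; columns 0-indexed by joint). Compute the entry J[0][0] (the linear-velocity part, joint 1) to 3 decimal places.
-4.330

axis z_0 = ẑ; lever o_n−o_0 = (0.0000,4.3301,6.5000)
cross product → J_v[:, 0] = (-4.3301,0.0000,0.0000)
J_ω[:, 0] = z_0
entry J[0][0] = -4.3301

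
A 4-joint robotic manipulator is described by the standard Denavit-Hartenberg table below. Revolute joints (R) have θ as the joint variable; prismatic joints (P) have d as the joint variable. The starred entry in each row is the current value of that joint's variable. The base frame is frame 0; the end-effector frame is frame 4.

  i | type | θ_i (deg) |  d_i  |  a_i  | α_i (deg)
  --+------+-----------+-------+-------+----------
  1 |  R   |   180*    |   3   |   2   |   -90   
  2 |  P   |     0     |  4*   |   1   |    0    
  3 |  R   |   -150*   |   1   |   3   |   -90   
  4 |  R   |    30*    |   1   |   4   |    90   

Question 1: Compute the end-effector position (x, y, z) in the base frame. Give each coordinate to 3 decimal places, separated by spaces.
after link 1: o_1 = (-2.0000, 0.0000, 3.0000)
after link 2: o_2 = (-3.0000, -4.0000, 3.0000)
after link 3: o_3 = (-0.4019, -5.0000, 4.5000)
after link 4: o_4 = (2.0981, -3.0000, 7.0981)

2.098 -3.000 7.098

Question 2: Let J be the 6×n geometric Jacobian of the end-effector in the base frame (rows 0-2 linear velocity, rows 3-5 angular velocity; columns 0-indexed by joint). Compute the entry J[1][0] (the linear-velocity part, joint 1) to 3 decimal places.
2.098

axis z_0 = ẑ; lever o_n−o_0 = (2.0981,-3.0000,7.0981)
cross product → J_v[:, 0] = (3.0000,2.0981,-0.0000)
J_ω[:, 0] = z_0
entry J[1][0] = 2.0981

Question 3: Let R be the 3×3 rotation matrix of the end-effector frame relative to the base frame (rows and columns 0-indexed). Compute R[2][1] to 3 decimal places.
0.866

End-effector y-axis (col 1 of R) = (-0.5000,0.0000,0.8660)
R[2][1] = 0.8660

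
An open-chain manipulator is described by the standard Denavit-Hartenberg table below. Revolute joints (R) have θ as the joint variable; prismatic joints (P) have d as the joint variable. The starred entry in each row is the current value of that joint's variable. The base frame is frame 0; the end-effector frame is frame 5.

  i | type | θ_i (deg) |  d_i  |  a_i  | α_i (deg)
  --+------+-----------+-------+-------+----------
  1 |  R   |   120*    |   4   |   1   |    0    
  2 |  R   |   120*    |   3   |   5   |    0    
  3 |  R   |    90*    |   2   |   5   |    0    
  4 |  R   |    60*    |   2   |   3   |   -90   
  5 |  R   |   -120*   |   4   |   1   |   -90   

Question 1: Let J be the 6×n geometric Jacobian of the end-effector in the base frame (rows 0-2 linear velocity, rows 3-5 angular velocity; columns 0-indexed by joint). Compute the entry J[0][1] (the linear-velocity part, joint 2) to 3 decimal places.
axis z_1 = (0.0000,0.0000,1.0000); lever o_n−o_1 = (1.9952,-2.1160,7.8660)
cross product → J_v[:, 1] = (2.1160,1.9952,-0.0000)
J_ω[:, 1] = z_1
entry J[0][1] = 2.1160

2.116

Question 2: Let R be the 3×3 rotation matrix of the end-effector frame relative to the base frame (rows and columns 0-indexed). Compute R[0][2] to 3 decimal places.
0.750

End-effector z-axis (col 2 of R) = (0.7500,0.4330,0.5000)
R[0][2] = 0.7500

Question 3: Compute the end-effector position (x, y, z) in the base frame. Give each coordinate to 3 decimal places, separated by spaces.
after link 1: o_1 = (-0.5000, 0.8660, 4.0000)
after link 2: o_2 = (-3.0000, -3.4641, 7.0000)
after link 3: o_3 = (1.3301, -5.9641, 9.0000)
after link 4: o_4 = (3.9282, -4.4641, 11.0000)
after link 5: o_5 = (1.4952, -1.2500, 11.8660)

1.495 -1.250 11.866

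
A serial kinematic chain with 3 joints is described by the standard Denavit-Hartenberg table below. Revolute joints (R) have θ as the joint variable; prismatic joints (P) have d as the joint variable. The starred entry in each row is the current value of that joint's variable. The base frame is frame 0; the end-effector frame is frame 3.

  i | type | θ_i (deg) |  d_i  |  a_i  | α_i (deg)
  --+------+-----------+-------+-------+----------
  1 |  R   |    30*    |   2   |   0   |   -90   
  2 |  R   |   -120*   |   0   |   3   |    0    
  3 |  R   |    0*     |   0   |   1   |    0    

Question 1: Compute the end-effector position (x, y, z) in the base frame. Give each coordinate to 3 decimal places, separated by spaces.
-1.732 -1.000 5.464

after link 1: o_1 = (0.0000, 0.0000, 2.0000)
after link 2: o_2 = (-1.2990, -0.7500, 4.5981)
after link 3: o_3 = (-1.7321, -1.0000, 5.4641)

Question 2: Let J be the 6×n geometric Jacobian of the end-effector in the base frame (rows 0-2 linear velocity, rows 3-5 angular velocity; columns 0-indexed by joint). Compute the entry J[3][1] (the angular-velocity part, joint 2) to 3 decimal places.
-0.500

axis z_1 = (-0.5000,0.8660,0.0000); lever o_n−o_1 = (-1.7321,-1.0000,3.4641)
cross product → J_v[:, 1] = (3.0000,1.7321,2.0000)
J_ω[:, 1] = z_1
entry J[3][1] = -0.5000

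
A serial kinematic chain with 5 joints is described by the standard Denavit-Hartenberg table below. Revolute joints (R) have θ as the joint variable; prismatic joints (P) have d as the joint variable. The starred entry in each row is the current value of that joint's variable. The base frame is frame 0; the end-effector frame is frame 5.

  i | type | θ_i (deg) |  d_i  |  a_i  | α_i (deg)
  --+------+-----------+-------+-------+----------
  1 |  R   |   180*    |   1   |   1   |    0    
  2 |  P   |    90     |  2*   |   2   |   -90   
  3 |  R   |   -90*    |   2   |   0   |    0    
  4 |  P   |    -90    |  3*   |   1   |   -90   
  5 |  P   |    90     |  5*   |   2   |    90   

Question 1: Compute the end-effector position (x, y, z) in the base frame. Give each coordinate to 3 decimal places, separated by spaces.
after link 1: o_1 = (-1.0000, 0.0000, 1.0000)
after link 2: o_2 = (-1.0000, -2.0000, 3.0000)
after link 3: o_3 = (1.0000, -2.0000, 3.0000)
after link 4: o_4 = (4.0000, -1.0000, 3.0000)
after link 5: o_5 = (2.0000, -1.0000, 8.0000)

2.000 -1.000 8.000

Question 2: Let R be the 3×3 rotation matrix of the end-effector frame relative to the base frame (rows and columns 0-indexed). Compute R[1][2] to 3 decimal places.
End-effector z-axis (col 2 of R) = (0.0000,1.0000,0.0000)
R[1][2] = 1.0000

1.000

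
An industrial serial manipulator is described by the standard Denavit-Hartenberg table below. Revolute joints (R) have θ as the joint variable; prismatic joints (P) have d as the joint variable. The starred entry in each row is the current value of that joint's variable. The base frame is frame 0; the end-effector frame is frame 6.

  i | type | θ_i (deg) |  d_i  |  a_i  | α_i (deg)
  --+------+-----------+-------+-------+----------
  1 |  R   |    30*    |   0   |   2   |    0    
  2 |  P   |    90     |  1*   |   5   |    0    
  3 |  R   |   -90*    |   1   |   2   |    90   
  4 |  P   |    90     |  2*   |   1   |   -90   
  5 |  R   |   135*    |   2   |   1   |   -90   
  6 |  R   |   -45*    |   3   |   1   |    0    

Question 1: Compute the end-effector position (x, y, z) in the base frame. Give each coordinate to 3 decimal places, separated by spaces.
0.077 2.453 -0.328

after link 1: o_1 = (1.7321, 1.0000, 0.0000)
after link 2: o_2 = (-0.7679, 5.3301, 1.0000)
after link 3: o_3 = (0.9641, 6.3301, 2.0000)
after link 4: o_4 = (1.9641, 4.5981, 3.0000)
after link 5: o_5 = (-0.1215, 4.2104, 2.2929)
after link 6: o_6 = (0.0768, 2.4528, -0.3284)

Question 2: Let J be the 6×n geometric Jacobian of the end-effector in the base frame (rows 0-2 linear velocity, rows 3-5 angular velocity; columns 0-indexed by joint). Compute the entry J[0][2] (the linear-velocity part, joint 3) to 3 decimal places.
axis z_2 = (0.0000,0.0000,1.0000); lever o_n−o_2 = (0.8447,-2.8773,-1.3284)
cross product → J_v[:, 2] = (2.8773,0.8447,-0.0000)
J_ω[:, 2] = z_2
entry J[0][2] = 2.8773

2.877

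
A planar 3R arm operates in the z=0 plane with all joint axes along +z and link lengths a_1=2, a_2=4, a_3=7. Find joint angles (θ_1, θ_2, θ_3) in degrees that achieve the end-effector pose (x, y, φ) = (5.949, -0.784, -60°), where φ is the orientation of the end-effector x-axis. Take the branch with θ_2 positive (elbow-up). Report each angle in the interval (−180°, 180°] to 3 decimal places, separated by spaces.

wrist centre = target − a_3·(cos φ, sin φ) = (2.4490, 5.2782)
cos θ_2 = (33.8568−2²−4²)/(2·2·4) = 0.8660; θ_2 = 29.9975° (elbow-up)
β = atan2(5.2782,2.4490) = 65.1094°; ψ = atan2(1.9998,5.4642) = 20.1022°
θ_1 = β − ψ = 45.0072°
θ_3 = φ − θ_1 − θ_2 = -135.0046° (wrapped to (-180°,180°])

45.007 29.997 -135.005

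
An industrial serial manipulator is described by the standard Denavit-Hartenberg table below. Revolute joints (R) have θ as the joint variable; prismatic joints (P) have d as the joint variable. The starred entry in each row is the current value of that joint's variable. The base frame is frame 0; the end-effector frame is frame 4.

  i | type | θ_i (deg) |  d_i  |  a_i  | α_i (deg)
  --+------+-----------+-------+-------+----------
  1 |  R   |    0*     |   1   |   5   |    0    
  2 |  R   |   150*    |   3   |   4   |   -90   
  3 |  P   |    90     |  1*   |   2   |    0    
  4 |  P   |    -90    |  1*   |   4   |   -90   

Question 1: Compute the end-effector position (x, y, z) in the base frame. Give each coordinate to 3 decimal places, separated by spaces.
-2.928 2.268 2.000

after link 1: o_1 = (5.0000, 0.0000, 1.0000)
after link 2: o_2 = (1.5359, 2.0000, 4.0000)
after link 3: o_3 = (1.0359, 1.1340, 2.0000)
after link 4: o_4 = (-2.9282, 2.2679, 2.0000)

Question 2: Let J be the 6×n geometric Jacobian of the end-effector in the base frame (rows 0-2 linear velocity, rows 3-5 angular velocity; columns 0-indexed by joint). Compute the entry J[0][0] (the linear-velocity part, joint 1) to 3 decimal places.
axis z_0 = ẑ; lever o_n−o_0 = (-2.9282,2.2679,2.0000)
cross product → J_v[:, 0] = (-2.2679,-2.9282,0.0000)
J_ω[:, 0] = z_0
entry J[0][0] = -2.2679

-2.268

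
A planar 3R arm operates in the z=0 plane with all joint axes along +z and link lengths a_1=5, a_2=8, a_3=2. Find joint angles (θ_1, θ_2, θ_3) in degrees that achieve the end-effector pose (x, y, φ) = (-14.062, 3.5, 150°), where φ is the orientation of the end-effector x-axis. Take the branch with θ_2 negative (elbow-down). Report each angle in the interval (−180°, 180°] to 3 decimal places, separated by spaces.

-172.920 -30.006 -7.074

wrist centre = target − a_3·(cos φ, sin φ) = (-12.3299, 2.5000)
cos θ_2 = (158.2776−5²−8²)/(2·5·8) = 0.8660; θ_2 = -30.0063° (elbow-down)
β = atan2(2.5000,-12.3299) = 168.5382°; ψ = atan2(-4.0008,11.9278) = -18.5423°
θ_1 = β − ψ = 187.0804°
θ_3 = φ − θ_1 − θ_2 = -7.0742° (wrapped to (-180°,180°])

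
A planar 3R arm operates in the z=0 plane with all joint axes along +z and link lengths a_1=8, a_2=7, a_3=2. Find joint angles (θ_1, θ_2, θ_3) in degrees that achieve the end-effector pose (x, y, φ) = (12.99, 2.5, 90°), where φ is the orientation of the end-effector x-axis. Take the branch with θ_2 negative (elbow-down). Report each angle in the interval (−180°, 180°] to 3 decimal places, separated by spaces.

30.003 -60.006 120.003

wrist centre = target − a_3·(cos φ, sin φ) = (12.9900, 0.5000)
cos θ_2 = (168.9901−8²−7²)/(2·8·7) = 0.4999; θ_2 = -60.0058° (elbow-down)
β = atan2(0.5000,12.9900) = 2.2043°; ψ = atan2(-6.0625,11.4994) = -27.7984°
θ_1 = β − ψ = 30.0027°
θ_3 = φ − θ_1 − θ_2 = 120.0031° (wrapped to (-180°,180°])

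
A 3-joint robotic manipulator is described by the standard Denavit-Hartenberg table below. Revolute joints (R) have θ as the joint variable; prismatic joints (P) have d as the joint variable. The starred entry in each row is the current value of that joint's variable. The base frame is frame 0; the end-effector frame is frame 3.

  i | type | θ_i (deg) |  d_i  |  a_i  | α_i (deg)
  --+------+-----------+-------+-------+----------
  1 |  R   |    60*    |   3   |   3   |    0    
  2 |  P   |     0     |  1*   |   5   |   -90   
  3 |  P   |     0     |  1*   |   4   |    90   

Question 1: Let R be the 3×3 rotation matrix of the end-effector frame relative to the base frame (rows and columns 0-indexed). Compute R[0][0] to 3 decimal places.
End-effector x-axis (col 0 of R) = (0.5000,0.8660,0.0000)
R[0][0] = 0.5000

0.500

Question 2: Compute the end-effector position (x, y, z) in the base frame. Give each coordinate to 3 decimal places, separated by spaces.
after link 1: o_1 = (1.5000, 2.5981, 3.0000)
after link 2: o_2 = (4.0000, 6.9282, 4.0000)
after link 3: o_3 = (5.1340, 10.8923, 4.0000)

5.134 10.892 4.000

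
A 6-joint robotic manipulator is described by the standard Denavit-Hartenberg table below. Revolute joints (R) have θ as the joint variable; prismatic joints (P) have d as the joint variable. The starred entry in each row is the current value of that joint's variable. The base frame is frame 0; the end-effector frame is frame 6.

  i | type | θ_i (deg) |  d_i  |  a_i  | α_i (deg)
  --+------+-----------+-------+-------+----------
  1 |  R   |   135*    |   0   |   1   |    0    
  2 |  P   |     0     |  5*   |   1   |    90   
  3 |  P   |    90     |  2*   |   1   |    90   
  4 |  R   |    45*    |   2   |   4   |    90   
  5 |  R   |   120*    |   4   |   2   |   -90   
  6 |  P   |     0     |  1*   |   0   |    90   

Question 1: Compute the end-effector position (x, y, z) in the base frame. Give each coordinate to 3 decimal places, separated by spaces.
after link 1: o_1 = (-0.7071, 0.7071, 0.0000)
after link 2: o_2 = (-1.4142, 1.4142, 5.0000)
after link 3: o_3 = (0.0000, 2.8284, 6.0000)
after link 4: o_4 = (0.5858, 6.2426, 8.8284)
after link 5: o_5 = (-3.1390, 4.9674, 10.9497)
after link 6: o_6 = (-3.2184, 4.1808, 10.3374)

-3.218 4.181 10.337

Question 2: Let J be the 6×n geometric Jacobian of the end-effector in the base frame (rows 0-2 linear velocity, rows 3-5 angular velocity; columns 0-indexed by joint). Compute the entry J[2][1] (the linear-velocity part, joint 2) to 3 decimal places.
prismatic axis z_1 = (0.0000,0.0000,1.0000)
J_v[:, 1] = z_1; J_ω[:, 1] = (0,0,0)
entry J[2][1] = 1.0000

1.000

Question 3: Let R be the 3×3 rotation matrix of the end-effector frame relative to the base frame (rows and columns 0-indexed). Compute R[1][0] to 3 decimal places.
0.362

End-effector x-axis (col 0 of R) = (-0.8624,0.3624,-0.3536)
R[1][0] = 0.3624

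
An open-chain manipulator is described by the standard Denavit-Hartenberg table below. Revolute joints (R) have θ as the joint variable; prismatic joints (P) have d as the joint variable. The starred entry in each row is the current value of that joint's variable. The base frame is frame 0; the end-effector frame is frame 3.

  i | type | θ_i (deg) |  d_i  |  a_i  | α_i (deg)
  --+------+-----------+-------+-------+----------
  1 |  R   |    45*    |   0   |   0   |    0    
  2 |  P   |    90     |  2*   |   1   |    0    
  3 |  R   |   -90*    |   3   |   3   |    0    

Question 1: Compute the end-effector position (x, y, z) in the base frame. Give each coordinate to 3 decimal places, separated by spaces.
after link 1: o_1 = (0.0000, 0.0000, 0.0000)
after link 2: o_2 = (-0.7071, 0.7071, 2.0000)
after link 3: o_3 = (1.4142, 2.8284, 5.0000)

1.414 2.828 5.000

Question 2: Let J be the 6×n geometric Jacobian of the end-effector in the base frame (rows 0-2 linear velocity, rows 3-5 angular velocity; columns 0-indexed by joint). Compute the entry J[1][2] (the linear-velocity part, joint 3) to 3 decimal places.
axis z_2 = (0.0000,0.0000,1.0000); lever o_n−o_2 = (2.1213,2.1213,3.0000)
cross product → J_v[:, 2] = (-2.1213,2.1213,0.0000)
J_ω[:, 2] = z_2
entry J[1][2] = 2.1213

2.121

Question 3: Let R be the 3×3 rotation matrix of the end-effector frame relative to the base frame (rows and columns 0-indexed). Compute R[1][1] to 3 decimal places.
End-effector y-axis (col 1 of R) = (-0.7071,0.7071,0.0000)
R[1][1] = 0.7071

0.707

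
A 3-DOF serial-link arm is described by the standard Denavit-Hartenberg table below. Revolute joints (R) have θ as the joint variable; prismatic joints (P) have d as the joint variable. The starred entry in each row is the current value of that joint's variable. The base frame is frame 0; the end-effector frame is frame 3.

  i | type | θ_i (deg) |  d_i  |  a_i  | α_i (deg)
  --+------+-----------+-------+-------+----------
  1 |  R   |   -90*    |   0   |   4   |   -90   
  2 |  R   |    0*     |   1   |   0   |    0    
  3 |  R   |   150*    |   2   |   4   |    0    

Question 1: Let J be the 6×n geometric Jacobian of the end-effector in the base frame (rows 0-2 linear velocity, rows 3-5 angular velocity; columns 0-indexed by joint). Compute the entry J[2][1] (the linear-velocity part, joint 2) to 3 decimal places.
axis z_1 = (1.0000,0.0000,0.0000); lever o_n−o_1 = (3.0000,3.4641,-2.0000)
cross product → J_v[:, 1] = (-0.0000,2.0000,3.4641)
J_ω[:, 1] = z_1
entry J[2][1] = 3.4641

3.464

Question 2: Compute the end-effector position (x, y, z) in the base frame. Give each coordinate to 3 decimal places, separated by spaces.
after link 1: o_1 = (0.0000, -4.0000, 0.0000)
after link 2: o_2 = (1.0000, -4.0000, 0.0000)
after link 3: o_3 = (3.0000, -0.5359, -2.0000)

3.000 -0.536 -2.000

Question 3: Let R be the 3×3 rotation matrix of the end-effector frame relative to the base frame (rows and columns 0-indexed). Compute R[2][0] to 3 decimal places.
-0.500

End-effector x-axis (col 0 of R) = (-0.0000,0.8660,-0.5000)
R[2][0] = -0.5000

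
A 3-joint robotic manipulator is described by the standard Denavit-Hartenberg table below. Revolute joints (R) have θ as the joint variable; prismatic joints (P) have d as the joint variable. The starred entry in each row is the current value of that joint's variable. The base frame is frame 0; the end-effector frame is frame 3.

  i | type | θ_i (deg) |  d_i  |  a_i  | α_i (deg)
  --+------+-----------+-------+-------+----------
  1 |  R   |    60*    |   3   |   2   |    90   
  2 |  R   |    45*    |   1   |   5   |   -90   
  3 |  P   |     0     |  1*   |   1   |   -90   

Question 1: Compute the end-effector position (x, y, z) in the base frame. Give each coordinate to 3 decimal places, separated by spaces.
3.634 4.294 7.950

after link 1: o_1 = (1.0000, 1.7321, 3.0000)
after link 2: o_2 = (3.6338, 4.2939, 6.5355)
after link 3: o_3 = (3.6338, 4.2939, 7.9497)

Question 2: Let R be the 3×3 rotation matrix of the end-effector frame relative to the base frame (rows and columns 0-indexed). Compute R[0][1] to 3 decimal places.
End-effector y-axis (col 1 of R) = (0.3536,0.6124,-0.7071)
R[0][1] = 0.3536

0.354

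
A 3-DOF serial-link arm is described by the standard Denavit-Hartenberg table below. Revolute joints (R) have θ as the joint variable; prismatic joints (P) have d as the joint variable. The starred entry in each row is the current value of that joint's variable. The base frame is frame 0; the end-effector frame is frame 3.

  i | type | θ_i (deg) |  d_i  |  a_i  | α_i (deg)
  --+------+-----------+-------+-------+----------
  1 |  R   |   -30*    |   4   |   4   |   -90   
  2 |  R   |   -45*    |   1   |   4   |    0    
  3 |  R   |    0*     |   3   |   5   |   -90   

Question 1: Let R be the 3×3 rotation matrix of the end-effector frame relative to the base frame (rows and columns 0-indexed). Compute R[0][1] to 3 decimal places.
-0.500

End-effector y-axis (col 1 of R) = (-0.5000,-0.8660,-0.0000)
R[0][1] = -0.5000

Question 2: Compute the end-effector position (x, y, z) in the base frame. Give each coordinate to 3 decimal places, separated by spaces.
10.975 -1.718 10.364

after link 1: o_1 = (3.4641, -2.0000, 4.0000)
after link 2: o_2 = (6.4136, -2.5482, 6.8284)
after link 3: o_3 = (10.9755, -1.7179, 10.3640)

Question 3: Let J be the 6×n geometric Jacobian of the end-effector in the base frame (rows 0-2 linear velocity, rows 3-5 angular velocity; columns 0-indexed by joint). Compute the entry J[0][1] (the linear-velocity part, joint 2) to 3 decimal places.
5.511

axis z_1 = (0.5000,0.8660,0.0000); lever o_n−o_1 = (7.5114,0.2821,6.3640)
cross product → J_v[:, 1] = (5.5114,-3.1820,-6.3640)
J_ω[:, 1] = z_1
entry J[0][1] = 5.5114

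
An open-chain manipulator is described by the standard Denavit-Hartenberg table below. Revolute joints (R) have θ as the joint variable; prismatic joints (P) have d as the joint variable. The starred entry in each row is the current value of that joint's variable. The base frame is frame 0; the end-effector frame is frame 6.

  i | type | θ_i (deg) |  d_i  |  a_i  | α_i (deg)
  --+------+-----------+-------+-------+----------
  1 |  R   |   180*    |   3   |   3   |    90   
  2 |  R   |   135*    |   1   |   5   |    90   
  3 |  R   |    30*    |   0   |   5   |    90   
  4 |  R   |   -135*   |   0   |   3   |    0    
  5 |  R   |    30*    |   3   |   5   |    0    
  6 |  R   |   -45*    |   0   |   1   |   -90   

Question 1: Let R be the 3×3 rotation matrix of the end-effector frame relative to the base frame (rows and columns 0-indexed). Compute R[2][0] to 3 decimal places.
End-effector x-axis (col 0 of R) = (-0.1768,-0.4330,-0.8839)
R[2][0] = -0.8839

-0.884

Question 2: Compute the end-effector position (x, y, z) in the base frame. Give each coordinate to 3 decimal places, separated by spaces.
after link 1: o_1 = (-3.0000, 0.0000, 3.0000)
after link 2: o_2 = (0.5355, 1.0000, 6.5355)
after link 3: o_3 = (3.5974, 3.5000, 9.5974)
after link 4: o_4 = (3.7984, 2.4393, 6.7984)
after link 5: o_5 = (7.4816, -0.8058, 3.6515)
after link 6: o_6 = (7.3048, -1.2388, 2.7676)

7.305 -1.239 2.768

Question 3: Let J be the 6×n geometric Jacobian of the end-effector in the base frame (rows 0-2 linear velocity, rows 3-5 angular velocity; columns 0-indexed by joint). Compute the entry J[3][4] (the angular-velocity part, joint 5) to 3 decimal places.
0.354

axis z_4 = (0.3536,-0.8660,0.3536); lever o_n−o_4 = (3.5065,-3.6781,-4.0308)
cross product → J_v[:, 4] = (4.7912,2.6648,1.7363)
J_ω[:, 4] = z_4
entry J[3][4] = 0.3536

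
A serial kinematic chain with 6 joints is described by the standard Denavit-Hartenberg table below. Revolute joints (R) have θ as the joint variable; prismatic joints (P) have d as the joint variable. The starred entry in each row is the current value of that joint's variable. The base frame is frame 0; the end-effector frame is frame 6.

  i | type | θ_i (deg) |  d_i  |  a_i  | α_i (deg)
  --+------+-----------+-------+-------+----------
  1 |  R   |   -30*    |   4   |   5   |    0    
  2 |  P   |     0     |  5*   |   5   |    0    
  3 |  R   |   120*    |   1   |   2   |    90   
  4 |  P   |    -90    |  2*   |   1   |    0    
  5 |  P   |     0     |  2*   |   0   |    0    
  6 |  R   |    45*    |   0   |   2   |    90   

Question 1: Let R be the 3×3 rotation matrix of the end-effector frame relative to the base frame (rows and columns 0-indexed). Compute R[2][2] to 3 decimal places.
End-effector z-axis (col 2 of R) = (0.0000,-0.7071,-0.7071)
R[2][2] = -0.7071

-0.707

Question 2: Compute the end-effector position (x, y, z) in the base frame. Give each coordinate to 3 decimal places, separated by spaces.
after link 1: o_1 = (4.3301, -2.5000, 4.0000)
after link 2: o_2 = (8.6603, -5.0000, 9.0000)
after link 3: o_3 = (8.6603, -3.0000, 10.0000)
after link 4: o_4 = (10.6603, -3.0000, 9.0000)
after link 5: o_5 = (12.6603, -3.0000, 9.0000)
after link 6: o_6 = (12.6603, -1.5858, 7.5858)

12.660 -1.586 7.586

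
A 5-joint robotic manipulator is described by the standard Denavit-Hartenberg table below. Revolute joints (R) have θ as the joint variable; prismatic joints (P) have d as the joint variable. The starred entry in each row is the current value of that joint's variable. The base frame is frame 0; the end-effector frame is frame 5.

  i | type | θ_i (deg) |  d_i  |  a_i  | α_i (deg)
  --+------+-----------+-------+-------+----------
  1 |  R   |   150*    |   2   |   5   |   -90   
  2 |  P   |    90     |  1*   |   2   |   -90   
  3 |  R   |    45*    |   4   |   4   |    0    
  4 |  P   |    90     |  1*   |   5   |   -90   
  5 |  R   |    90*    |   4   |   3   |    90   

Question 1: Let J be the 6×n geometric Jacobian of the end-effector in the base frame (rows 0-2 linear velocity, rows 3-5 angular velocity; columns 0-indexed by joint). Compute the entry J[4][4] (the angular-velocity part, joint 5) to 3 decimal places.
-0.612

axis z_4 = (-0.3536,-0.6124,0.7071); lever o_n−o_4 = (-4.0123,-0.9495,2.8284)
cross product → J_v[:, 4] = (-1.0607,-1.8371,-2.1213)
J_ω[:, 4] = z_4
entry J[4][4] = -0.6124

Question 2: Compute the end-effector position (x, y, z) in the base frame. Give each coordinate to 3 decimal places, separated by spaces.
after link 1: o_1 = (-4.3301, 2.5000, 2.0000)
after link 2: o_2 = (-4.8301, 1.6340, 0.0000)
after link 3: o_3 = (0.0482, 2.0835, -2.8284)
after link 4: o_4 = (2.6820, 4.6453, 0.7071)
after link 5: o_5 = (-1.3303, 3.6958, 3.5355)

-1.330 3.696 3.536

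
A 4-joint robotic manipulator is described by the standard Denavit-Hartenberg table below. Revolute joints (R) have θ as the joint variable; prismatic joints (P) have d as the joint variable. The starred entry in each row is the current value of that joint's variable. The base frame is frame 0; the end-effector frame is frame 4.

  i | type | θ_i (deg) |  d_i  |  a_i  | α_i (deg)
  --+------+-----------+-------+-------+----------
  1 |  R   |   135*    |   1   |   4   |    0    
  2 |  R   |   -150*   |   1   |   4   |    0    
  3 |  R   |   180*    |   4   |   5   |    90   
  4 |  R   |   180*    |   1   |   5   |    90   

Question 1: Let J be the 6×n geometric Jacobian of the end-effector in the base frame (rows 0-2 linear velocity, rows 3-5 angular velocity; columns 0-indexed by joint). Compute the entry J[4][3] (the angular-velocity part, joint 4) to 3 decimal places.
axis z_3 = (0.2588,0.9659,0.0000); lever o_n−o_3 = (5.0884,-0.3282,0.0000)
cross product → J_v[:, 3] = (0.0000,0.0000,-5.0000)
J_ω[:, 3] = z_3
entry J[4][3] = 0.9659

0.966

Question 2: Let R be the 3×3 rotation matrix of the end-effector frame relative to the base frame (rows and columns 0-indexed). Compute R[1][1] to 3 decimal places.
End-effector y-axis (col 1 of R) = (0.2588,0.9659,0.0000)
R[1][1] = 0.9659

0.966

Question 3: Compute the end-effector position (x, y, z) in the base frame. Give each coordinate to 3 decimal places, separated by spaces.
after link 1: o_1 = (-2.8284, 2.8284, 1.0000)
after link 2: o_2 = (1.0353, 1.7932, 2.0000)
after link 3: o_3 = (-3.7944, 3.0872, 6.0000)
after link 4: o_4 = (1.2941, 2.7591, 6.0000)

1.294 2.759 6.000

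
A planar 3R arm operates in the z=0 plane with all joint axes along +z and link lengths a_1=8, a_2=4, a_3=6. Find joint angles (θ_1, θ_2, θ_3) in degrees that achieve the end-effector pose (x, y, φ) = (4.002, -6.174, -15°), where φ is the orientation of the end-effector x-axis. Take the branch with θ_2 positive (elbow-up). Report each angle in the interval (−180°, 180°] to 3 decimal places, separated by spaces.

-135.004 150.006 -30.002

wrist centre = target − a_3·(cos φ, sin φ) = (-1.7936, -4.6211)
cos θ_2 = (24.5713−8²−4²)/(2·8·4) = -0.8661; θ_2 = 150.0056° (elbow-up)
β = atan2(-4.6211,-1.7936) = -111.2124°; ψ = atan2(1.9997,4.5357) = 23.7913°
θ_1 = β − ψ = -135.0038°
θ_3 = φ − θ_1 − θ_2 = -30.0018° (wrapped to (-180°,180°])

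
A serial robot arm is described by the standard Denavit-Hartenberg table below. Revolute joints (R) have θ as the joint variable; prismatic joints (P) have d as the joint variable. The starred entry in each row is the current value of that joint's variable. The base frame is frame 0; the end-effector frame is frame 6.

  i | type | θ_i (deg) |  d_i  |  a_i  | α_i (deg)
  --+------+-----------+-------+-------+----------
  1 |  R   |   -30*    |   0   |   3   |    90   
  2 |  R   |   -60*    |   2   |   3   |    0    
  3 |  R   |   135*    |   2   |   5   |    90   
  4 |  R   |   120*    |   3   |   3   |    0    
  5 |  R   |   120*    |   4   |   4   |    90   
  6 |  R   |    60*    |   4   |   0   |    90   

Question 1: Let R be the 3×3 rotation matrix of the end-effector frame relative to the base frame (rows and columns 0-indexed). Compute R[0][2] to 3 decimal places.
End-effector z-axis (col 2 of R) = (-0.1403,0.9470,-0.2888)
R[0][2] = -0.1403

-0.140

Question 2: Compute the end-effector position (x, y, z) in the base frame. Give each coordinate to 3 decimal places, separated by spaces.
6.745 -9.823 -6.307

after link 1: o_1 = (2.5981, -1.5000, 0.0000)
after link 2: o_2 = (2.8971, -3.9821, -2.5981)
after link 3: o_3 = (3.0178, -6.3611, 2.2316)
after link 4: o_4 = (3.8921, -9.8659, 0.0062)
after link 5: o_5 = (8.5220, -8.5390, -2.9609)
after link 6: o_6 = (6.7455, -9.8227, -6.3070)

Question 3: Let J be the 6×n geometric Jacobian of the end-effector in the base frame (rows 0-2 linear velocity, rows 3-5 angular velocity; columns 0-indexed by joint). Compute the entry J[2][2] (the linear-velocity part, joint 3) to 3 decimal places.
6.253

axis z_2 = (-0.5000,-0.8660,0.0000); lever o_n−o_2 = (3.8484,-5.8407,-3.7089)
cross product → J_v[:, 2] = (3.2120,-1.8545,6.2531)
J_ω[:, 2] = z_2
entry J[2][2] = 6.2531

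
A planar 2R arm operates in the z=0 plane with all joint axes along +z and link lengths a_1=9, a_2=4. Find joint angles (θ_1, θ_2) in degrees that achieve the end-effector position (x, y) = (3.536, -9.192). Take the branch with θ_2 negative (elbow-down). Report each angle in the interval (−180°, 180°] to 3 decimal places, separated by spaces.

-44.996 -90.003

cos θ_2 = (96.9962−9²−4²)/(2·9·4) = -0.0001; θ_2 = -90.0031° (elbow-down)
β = atan2(-9.1920,3.5360) = -68.9591°; ψ = atan2(-4.0000,8.9998) = -23.9630°
θ_1 = β − ψ = -44.9962°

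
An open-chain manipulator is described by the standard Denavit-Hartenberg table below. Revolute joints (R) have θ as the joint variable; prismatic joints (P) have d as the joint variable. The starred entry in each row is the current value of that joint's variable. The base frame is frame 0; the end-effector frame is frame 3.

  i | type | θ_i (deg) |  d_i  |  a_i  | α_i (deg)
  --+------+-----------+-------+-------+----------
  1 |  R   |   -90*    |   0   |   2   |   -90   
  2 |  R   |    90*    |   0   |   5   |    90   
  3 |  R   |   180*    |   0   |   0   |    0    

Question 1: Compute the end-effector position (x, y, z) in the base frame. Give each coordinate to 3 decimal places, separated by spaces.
0.000 -2.000 -5.000

after link 1: o_1 = (0.0000, -2.0000, 0.0000)
after link 2: o_2 = (0.0000, -2.0000, -5.0000)
after link 3: o_3 = (0.0000, -2.0000, -5.0000)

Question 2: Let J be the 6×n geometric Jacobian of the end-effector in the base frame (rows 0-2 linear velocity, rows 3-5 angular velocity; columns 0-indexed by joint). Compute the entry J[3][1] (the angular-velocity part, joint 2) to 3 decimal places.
axis z_1 = (1.0000,0.0000,0.0000); lever o_n−o_1 = (0.0000,-0.0000,-5.0000)
cross product → J_v[:, 1] = (-0.0000,5.0000,-0.0000)
J_ω[:, 1] = z_1
entry J[3][1] = 1.0000

1.000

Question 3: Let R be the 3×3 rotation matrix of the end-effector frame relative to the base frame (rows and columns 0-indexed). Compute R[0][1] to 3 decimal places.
-1.000

End-effector y-axis (col 1 of R) = (-1.0000,-0.0000,0.0000)
R[0][1] = -1.0000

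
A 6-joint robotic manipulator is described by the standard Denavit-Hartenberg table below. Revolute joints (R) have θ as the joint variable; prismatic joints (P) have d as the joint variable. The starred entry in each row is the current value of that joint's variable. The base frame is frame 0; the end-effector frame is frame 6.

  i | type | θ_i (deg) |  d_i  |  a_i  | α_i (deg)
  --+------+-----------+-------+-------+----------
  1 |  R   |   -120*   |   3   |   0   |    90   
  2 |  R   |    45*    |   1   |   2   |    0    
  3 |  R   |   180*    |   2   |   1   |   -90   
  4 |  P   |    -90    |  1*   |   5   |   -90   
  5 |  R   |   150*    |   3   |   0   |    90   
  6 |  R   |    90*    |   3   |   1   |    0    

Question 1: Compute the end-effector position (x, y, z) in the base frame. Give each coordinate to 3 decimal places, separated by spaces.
-6.602 7.566 2.009

after link 1: o_1 = (0.0000, 0.0000, 3.0000)
after link 2: o_2 = (-1.5731, -0.7247, 4.4142)
after link 3: o_3 = (-2.9516, 0.8876, 3.7071)
after link 4: o_4 = (-7.6353, 2.7753, 3.0000)
after link 5: o_5 = (-6.5746, 4.6124, 0.8787)
after link 6: o_6 = (-6.6016, 7.5657, 2.0087)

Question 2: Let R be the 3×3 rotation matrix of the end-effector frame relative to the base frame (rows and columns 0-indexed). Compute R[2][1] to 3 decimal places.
-0.354

End-effector y-axis (col 1 of R) = (-0.9268,0.1268,-0.3536)
R[2][1] = -0.3536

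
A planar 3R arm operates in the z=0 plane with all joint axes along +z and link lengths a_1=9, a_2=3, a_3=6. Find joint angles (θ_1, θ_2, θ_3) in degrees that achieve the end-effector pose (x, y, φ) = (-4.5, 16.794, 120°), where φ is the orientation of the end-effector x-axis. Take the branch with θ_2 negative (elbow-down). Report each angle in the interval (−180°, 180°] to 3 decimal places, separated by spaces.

wrist centre = target − a_3·(cos φ, sin φ) = (-1.5000, 11.5978)
cos θ_2 = (136.7601−9²−3²)/(2·9·3) = 0.8659; θ_2 = -30.0113° (elbow-down)
β = atan2(11.5978,-1.5000) = 97.3694°; ψ = atan2(-1.5005,11.5978) = -7.3719°
θ_1 = β − ψ = 104.7413°
θ_3 = φ − θ_1 − θ_2 = 45.2699° (wrapped to (-180°,180°])

104.741 -30.011 45.270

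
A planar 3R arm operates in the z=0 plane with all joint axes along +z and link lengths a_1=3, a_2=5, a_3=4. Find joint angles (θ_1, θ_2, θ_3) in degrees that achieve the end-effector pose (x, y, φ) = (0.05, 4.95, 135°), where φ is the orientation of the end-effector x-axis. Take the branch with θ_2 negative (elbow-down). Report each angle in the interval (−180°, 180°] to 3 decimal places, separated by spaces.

135.007 -135.001 134.994

wrist centre = target − a_3·(cos φ, sin φ) = (2.8784, 2.1216)
cos θ_2 = (12.7864−3²−5²)/(2·3·5) = -0.7071; θ_2 = -135.0010° (elbow-down)
β = atan2(2.1216,2.8784) = 36.3924°; ψ = atan2(-3.5355,-0.5356) = -98.6144°
θ_1 = β − ψ = 135.0068°
θ_3 = φ − θ_1 − θ_2 = 134.9942° (wrapped to (-180°,180°])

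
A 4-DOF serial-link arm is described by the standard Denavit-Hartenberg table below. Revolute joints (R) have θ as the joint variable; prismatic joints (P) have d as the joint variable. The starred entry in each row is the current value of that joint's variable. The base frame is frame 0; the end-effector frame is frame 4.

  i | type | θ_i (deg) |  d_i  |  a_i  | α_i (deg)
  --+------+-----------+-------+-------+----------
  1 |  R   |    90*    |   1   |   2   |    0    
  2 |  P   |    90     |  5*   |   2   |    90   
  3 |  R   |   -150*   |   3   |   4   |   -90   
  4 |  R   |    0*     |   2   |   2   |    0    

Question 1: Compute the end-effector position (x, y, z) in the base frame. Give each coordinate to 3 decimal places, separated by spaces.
after link 1: o_1 = (0.0000, 2.0000, 1.0000)
after link 2: o_2 = (-2.0000, 2.0000, 6.0000)
after link 3: o_3 = (1.4641, 5.0000, 4.0000)
after link 4: o_4 = (2.1962, 5.0000, 1.2679)

2.196 5.000 1.268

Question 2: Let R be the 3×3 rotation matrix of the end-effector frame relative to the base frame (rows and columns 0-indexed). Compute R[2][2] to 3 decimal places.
-0.866

End-effector z-axis (col 2 of R) = (-0.5000,0.0000,-0.8660)
R[2][2] = -0.8660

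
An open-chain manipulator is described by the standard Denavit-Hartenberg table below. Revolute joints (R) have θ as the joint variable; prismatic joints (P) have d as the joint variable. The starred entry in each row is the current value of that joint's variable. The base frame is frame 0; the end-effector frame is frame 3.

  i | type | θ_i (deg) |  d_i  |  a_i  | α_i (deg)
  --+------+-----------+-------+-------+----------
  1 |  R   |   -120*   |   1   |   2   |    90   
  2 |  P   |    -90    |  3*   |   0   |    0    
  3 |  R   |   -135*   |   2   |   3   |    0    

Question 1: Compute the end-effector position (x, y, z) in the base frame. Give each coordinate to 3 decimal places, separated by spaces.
-4.269 2.605 3.121

after link 1: o_1 = (-1.0000, -1.7321, 1.0000)
after link 2: o_2 = (-3.5981, -0.2321, 1.0000)
after link 3: o_3 = (-4.2695, 2.6051, 3.1213)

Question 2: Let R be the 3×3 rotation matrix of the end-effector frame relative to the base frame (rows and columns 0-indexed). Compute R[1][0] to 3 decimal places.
End-effector x-axis (col 0 of R) = (0.3536,0.6124,0.7071)
R[1][0] = 0.6124

0.612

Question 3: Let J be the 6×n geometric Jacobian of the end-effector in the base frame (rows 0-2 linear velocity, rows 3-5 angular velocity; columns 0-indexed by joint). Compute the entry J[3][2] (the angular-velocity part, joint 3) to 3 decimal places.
-0.866

axis z_2 = (-0.8660,0.5000,0.0000); lever o_n−o_2 = (-0.6714,2.8371,2.1213)
cross product → J_v[:, 2] = (1.0607,1.8371,-2.1213)
J_ω[:, 2] = z_2
entry J[3][2] = -0.8660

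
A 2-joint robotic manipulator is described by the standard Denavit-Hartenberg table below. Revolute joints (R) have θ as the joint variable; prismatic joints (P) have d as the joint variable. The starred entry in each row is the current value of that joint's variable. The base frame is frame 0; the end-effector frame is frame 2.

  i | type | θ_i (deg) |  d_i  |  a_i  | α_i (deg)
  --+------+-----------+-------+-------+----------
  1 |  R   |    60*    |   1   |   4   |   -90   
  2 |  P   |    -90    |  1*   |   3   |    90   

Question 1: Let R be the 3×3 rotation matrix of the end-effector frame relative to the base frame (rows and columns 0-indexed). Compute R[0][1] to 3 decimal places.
End-effector y-axis (col 1 of R) = (-0.8660,0.5000,0.0000)
R[0][1] = -0.8660

-0.866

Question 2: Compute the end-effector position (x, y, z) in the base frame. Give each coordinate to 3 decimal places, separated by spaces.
1.134 3.964 4.000

after link 1: o_1 = (2.0000, 3.4641, 1.0000)
after link 2: o_2 = (1.1340, 3.9641, 4.0000)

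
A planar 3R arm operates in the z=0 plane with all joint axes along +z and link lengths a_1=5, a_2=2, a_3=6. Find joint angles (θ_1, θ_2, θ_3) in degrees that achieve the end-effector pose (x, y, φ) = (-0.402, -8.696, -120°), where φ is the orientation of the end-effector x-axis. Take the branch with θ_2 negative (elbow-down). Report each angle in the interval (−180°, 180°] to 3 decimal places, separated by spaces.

-30.000 -120.005 30.005

wrist centre = target − a_3·(cos φ, sin φ) = (2.5980, -3.4998)
cos θ_2 = (18.9985−5²−2²)/(2·5·2) = -0.5001; θ_2 = -120.0048° (elbow-down)
β = atan2(-3.4998,2.5980) = -53.4128°; ψ = atan2(-1.7320,3.9999) = -23.4130°
θ_1 = β − ψ = -29.9999°
θ_3 = φ − θ_1 − θ_2 = 30.0047° (wrapped to (-180°,180°])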